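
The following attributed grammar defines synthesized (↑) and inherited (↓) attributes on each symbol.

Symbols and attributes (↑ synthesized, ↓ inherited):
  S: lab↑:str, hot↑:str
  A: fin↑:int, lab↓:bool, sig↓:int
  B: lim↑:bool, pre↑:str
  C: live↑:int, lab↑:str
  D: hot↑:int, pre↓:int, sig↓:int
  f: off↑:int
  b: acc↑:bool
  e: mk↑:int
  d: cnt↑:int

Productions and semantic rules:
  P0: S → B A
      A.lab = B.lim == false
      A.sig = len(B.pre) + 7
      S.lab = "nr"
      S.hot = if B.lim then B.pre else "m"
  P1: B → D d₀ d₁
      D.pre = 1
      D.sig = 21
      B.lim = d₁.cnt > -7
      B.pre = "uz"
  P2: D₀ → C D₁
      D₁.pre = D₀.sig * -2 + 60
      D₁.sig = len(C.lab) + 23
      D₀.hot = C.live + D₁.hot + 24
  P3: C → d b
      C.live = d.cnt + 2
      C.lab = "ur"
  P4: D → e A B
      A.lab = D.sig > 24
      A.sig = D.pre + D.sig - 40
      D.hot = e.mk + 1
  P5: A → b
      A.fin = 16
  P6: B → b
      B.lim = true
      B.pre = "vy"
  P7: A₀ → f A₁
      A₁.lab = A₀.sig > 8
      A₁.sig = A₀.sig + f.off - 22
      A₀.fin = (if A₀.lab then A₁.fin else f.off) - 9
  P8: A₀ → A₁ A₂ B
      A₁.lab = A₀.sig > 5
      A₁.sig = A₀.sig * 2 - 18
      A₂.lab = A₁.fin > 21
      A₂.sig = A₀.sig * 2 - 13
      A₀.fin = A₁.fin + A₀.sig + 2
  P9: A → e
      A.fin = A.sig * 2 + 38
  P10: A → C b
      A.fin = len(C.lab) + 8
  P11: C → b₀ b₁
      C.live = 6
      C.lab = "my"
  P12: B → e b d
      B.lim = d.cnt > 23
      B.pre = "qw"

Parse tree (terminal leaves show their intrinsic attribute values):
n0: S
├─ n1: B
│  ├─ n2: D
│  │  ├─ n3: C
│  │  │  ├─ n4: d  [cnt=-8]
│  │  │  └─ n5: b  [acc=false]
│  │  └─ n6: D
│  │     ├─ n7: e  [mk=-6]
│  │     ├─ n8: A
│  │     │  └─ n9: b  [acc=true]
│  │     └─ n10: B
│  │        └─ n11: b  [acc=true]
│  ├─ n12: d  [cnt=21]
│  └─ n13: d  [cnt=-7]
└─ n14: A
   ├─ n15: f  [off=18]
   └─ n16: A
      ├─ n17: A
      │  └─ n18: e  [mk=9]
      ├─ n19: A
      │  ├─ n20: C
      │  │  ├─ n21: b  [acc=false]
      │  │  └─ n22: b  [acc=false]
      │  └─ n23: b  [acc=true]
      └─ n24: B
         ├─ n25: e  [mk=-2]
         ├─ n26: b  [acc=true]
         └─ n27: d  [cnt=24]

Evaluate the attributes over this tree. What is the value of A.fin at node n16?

1. n2.pre = 1  [1]
2. n2.sig = 21  [21]
3. n4.cnt = -8  [terminal]
4. n5.acc = false  [terminal]
5. n3.live = -6  [d.cnt + 2]
6. n3.lab = "ur"  ["ur"]
7. n6.pre = 18  [D₀.sig * -2 + 60]
8. n6.sig = 25  [len(C.lab) + 23]
9. n7.mk = -6  [terminal]
10. n8.lab = true  [D.sig > 24]
11. n8.sig = 3  [D.pre + D.sig - 40]
12. n9.acc = true  [terminal]
13. n8.fin = 16  [16]
14. n11.acc = true  [terminal]
15. n10.lim = true  [true]
16. n10.pre = "vy"  ["vy"]
17. n6.hot = -5  [e.mk + 1]
18. n2.hot = 13  [C.live + D₁.hot + 24]
19. n12.cnt = 21  [terminal]
20. n13.cnt = -7  [terminal]
21. n1.lim = false  [d₁.cnt > -7]
22. n1.pre = "uz"  ["uz"]
23. n14.lab = true  [B.lim == false]
24. n14.sig = 9  [len(B.pre) + 7]
25. n15.off = 18  [terminal]
26. n16.lab = true  [A₀.sig > 8]
27. n16.sig = 5  [A₀.sig + f.off - 22]
28. n17.lab = false  [A₀.sig > 5]
29. n17.sig = -8  [A₀.sig * 2 - 18]
30. n18.mk = 9  [terminal]
31. n17.fin = 22  [A.sig * 2 + 38]
32. n19.lab = true  [A₁.fin > 21]
33. n19.sig = -3  [A₀.sig * 2 - 13]
34. n21.acc = false  [terminal]
35. n22.acc = false  [terminal]
36. n20.live = 6  [6]
37. n20.lab = "my"  ["my"]
38. n23.acc = true  [terminal]
39. n19.fin = 10  [len(C.lab) + 8]
40. n25.mk = -2  [terminal]
41. n26.acc = true  [terminal]
42. n27.cnt = 24  [terminal]
43. n24.lim = true  [d.cnt > 23]
44. n24.pre = "qw"  ["qw"]
45. n16.fin = 29  [A₁.fin + A₀.sig + 2]
46. n14.fin = 20  [(if A₀.lab then A₁.fin else f.off) - 9]
47. n0.lab = "nr"  ["nr"]
48. n0.hot = "m"  [if B.lim then B.pre else "m"]

29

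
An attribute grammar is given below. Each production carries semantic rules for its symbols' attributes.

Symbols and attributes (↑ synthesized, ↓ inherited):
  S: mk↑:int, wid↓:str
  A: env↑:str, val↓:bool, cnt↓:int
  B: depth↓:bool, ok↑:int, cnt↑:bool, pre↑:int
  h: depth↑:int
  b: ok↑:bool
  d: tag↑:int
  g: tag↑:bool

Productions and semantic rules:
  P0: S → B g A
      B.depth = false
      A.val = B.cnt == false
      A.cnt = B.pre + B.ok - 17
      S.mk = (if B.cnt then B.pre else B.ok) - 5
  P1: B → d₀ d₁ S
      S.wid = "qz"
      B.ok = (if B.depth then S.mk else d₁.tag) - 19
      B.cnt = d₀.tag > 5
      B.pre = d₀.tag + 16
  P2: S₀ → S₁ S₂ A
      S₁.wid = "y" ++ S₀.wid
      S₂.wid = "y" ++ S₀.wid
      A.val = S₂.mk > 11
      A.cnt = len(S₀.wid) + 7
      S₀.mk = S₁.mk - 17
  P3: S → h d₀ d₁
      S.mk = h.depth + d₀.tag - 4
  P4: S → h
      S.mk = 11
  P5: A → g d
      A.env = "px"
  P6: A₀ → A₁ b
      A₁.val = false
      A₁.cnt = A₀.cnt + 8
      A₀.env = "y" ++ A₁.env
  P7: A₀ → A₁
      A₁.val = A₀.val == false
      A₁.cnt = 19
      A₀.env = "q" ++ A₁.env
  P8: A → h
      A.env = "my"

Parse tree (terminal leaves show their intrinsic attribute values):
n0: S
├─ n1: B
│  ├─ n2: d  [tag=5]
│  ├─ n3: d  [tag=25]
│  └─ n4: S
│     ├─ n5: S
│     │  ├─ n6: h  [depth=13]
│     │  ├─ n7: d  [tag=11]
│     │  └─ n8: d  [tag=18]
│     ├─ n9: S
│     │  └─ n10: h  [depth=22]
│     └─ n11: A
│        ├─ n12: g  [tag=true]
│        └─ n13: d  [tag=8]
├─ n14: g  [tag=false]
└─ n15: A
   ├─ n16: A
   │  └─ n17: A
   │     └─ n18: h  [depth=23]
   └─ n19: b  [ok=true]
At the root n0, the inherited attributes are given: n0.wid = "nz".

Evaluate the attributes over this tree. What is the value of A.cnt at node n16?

18

1. n0.wid = "nz"  [given at root]
2. n1.depth = false  [false]
3. n2.tag = 5  [terminal]
4. n3.tag = 25  [terminal]
5. n4.wid = "qz"  ["qz"]
6. n5.wid = "yqz"  ["y" ++ S₀.wid]
7. n6.depth = 13  [terminal]
8. n7.tag = 11  [terminal]
9. n8.tag = 18  [terminal]
10. n5.mk = 20  [h.depth + d₀.tag - 4]
11. n9.wid = "yqz"  ["y" ++ S₀.wid]
12. n10.depth = 22  [terminal]
13. n9.mk = 11  [11]
14. n11.val = false  [S₂.mk > 11]
15. n11.cnt = 9  [len(S₀.wid) + 7]
16. n12.tag = true  [terminal]
17. n13.tag = 8  [terminal]
18. n11.env = "px"  ["px"]
19. n4.mk = 3  [S₁.mk - 17]
20. n1.ok = 6  [(if B.depth then S.mk else d₁.tag) - 19]
21. n1.cnt = false  [d₀.tag > 5]
22. n1.pre = 21  [d₀.tag + 16]
23. n14.tag = false  [terminal]
24. n15.val = true  [B.cnt == false]
25. n15.cnt = 10  [B.pre + B.ok - 17]
26. n16.val = false  [false]
27. n16.cnt = 18  [A₀.cnt + 8]
28. n17.val = true  [A₀.val == false]
29. n17.cnt = 19  [19]
30. n18.depth = 23  [terminal]
31. n17.env = "my"  ["my"]
32. n16.env = "qmy"  ["q" ++ A₁.env]
33. n19.ok = true  [terminal]
34. n15.env = "yqmy"  ["y" ++ A₁.env]
35. n0.mk = 1  [(if B.cnt then B.pre else B.ok) - 5]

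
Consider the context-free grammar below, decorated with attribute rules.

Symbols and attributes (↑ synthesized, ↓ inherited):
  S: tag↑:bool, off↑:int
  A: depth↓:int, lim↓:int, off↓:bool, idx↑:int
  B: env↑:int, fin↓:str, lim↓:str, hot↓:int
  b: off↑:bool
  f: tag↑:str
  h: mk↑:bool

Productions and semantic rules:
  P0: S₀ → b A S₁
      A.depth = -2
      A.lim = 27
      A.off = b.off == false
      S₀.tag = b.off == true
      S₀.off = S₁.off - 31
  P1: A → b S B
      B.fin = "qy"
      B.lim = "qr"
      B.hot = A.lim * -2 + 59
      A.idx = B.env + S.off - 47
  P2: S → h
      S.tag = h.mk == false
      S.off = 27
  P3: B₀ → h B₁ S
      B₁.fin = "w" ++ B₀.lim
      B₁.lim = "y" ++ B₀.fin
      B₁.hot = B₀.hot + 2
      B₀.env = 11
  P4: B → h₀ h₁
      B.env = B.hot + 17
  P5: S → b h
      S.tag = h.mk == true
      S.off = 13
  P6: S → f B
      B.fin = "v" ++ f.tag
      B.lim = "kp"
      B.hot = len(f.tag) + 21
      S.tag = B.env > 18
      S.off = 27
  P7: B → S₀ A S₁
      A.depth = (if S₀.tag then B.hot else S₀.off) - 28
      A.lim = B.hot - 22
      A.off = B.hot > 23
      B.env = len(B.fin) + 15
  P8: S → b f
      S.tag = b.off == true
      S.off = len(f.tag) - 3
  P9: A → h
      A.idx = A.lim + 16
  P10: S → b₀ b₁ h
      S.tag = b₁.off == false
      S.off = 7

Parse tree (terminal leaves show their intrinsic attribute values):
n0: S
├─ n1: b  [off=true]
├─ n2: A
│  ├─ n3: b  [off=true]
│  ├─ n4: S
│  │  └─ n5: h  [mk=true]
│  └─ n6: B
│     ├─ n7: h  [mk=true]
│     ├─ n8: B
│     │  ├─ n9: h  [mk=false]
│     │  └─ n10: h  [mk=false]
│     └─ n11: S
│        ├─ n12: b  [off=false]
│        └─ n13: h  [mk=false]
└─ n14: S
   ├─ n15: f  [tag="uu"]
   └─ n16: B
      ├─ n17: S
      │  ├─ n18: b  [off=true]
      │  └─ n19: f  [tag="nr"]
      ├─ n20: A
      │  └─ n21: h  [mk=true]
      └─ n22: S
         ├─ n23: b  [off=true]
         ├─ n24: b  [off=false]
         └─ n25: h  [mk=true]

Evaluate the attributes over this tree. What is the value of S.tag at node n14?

false

1. n1.off = true  [terminal]
2. n2.depth = -2  [-2]
3. n2.lim = 27  [27]
4. n2.off = false  [b.off == false]
5. n3.off = true  [terminal]
6. n5.mk = true  [terminal]
7. n4.tag = false  [h.mk == false]
8. n4.off = 27  [27]
9. n6.fin = "qy"  ["qy"]
10. n6.lim = "qr"  ["qr"]
11. n6.hot = 5  [A.lim * -2 + 59]
12. n7.mk = true  [terminal]
13. n8.fin = "wqr"  ["w" ++ B₀.lim]
14. n8.lim = "yqy"  ["y" ++ B₀.fin]
15. n8.hot = 7  [B₀.hot + 2]
16. n9.mk = false  [terminal]
17. n10.mk = false  [terminal]
18. n8.env = 24  [B.hot + 17]
19. n12.off = false  [terminal]
20. n13.mk = false  [terminal]
21. n11.tag = false  [h.mk == true]
22. n11.off = 13  [13]
23. n6.env = 11  [11]
24. n2.idx = -9  [B.env + S.off - 47]
25. n15.tag = "uu"  [terminal]
26. n16.fin = "vuu"  ["v" ++ f.tag]
27. n16.lim = "kp"  ["kp"]
28. n16.hot = 23  [len(f.tag) + 21]
29. n18.off = true  [terminal]
30. n19.tag = "nr"  [terminal]
31. n17.tag = true  [b.off == true]
32. n17.off = -1  [len(f.tag) - 3]
33. n20.depth = -5  [(if S₀.tag then B.hot else S₀.off) - 28]
34. n20.lim = 1  [B.hot - 22]
35. n20.off = false  [B.hot > 23]
36. n21.mk = true  [terminal]
37. n20.idx = 17  [A.lim + 16]
38. n23.off = true  [terminal]
39. n24.off = false  [terminal]
40. n25.mk = true  [terminal]
41. n22.tag = true  [b₁.off == false]
42. n22.off = 7  [7]
43. n16.env = 18  [len(B.fin) + 15]
44. n14.tag = false  [B.env > 18]
45. n14.off = 27  [27]
46. n0.tag = true  [b.off == true]
47. n0.off = -4  [S₁.off - 31]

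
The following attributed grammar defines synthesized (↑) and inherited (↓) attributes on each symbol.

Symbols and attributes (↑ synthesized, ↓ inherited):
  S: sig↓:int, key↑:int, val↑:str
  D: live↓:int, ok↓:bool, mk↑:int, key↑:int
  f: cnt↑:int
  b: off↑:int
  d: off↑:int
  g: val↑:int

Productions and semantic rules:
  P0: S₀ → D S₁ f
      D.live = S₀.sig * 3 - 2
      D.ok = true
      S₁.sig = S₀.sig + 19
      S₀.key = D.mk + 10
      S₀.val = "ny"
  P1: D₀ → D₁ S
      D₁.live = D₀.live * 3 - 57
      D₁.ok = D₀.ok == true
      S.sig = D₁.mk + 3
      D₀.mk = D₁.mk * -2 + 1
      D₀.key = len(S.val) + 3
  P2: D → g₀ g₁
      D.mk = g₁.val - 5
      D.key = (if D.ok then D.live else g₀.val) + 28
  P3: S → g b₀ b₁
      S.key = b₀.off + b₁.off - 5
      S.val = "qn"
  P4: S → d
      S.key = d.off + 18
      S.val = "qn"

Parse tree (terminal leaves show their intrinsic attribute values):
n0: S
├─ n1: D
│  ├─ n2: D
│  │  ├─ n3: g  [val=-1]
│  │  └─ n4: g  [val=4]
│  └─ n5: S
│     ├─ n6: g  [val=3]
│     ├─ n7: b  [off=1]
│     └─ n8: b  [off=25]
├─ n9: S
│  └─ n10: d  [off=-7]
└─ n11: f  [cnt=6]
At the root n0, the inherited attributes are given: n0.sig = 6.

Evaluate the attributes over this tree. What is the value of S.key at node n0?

13

1. n0.sig = 6  [given at root]
2. n1.live = 16  [S₀.sig * 3 - 2]
3. n1.ok = true  [true]
4. n2.live = -9  [D₀.live * 3 - 57]
5. n2.ok = true  [D₀.ok == true]
6. n3.val = -1  [terminal]
7. n4.val = 4  [terminal]
8. n2.mk = -1  [g₁.val - 5]
9. n2.key = 19  [(if D.ok then D.live else g₀.val) + 28]
10. n5.sig = 2  [D₁.mk + 3]
11. n6.val = 3  [terminal]
12. n7.off = 1  [terminal]
13. n8.off = 25  [terminal]
14. n5.key = 21  [b₀.off + b₁.off - 5]
15. n5.val = "qn"  ["qn"]
16. n1.mk = 3  [D₁.mk * -2 + 1]
17. n1.key = 5  [len(S.val) + 3]
18. n9.sig = 25  [S₀.sig + 19]
19. n10.off = -7  [terminal]
20. n9.key = 11  [d.off + 18]
21. n9.val = "qn"  ["qn"]
22. n11.cnt = 6  [terminal]
23. n0.key = 13  [D.mk + 10]
24. n0.val = "ny"  ["ny"]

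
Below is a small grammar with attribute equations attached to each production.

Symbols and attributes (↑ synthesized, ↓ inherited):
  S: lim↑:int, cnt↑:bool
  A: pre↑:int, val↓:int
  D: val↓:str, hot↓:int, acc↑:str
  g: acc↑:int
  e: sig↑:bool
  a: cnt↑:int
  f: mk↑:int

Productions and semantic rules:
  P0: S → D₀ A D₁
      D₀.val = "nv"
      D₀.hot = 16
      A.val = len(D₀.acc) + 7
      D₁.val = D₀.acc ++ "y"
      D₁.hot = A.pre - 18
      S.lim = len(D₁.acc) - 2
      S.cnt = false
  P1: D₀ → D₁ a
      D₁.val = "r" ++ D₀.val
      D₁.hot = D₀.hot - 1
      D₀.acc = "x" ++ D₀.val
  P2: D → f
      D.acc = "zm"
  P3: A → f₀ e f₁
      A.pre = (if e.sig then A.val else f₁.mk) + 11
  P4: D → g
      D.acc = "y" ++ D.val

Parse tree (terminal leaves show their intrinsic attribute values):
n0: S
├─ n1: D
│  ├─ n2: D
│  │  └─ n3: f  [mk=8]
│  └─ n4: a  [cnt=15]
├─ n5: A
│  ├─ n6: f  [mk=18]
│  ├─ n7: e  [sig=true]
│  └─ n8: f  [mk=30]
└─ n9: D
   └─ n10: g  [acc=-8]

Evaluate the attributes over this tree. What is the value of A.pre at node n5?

21

1. n1.val = "nv"  ["nv"]
2. n1.hot = 16  [16]
3. n2.val = "rnv"  ["r" ++ D₀.val]
4. n2.hot = 15  [D₀.hot - 1]
5. n3.mk = 8  [terminal]
6. n2.acc = "zm"  ["zm"]
7. n4.cnt = 15  [terminal]
8. n1.acc = "xnv"  ["x" ++ D₀.val]
9. n5.val = 10  [len(D₀.acc) + 7]
10. n6.mk = 18  [terminal]
11. n7.sig = true  [terminal]
12. n8.mk = 30  [terminal]
13. n5.pre = 21  [(if e.sig then A.val else f₁.mk) + 11]
14. n9.val = "xnvy"  [D₀.acc ++ "y"]
15. n9.hot = 3  [A.pre - 18]
16. n10.acc = -8  [terminal]
17. n9.acc = "yxnvy"  ["y" ++ D.val]
18. n0.lim = 3  [len(D₁.acc) - 2]
19. n0.cnt = false  [false]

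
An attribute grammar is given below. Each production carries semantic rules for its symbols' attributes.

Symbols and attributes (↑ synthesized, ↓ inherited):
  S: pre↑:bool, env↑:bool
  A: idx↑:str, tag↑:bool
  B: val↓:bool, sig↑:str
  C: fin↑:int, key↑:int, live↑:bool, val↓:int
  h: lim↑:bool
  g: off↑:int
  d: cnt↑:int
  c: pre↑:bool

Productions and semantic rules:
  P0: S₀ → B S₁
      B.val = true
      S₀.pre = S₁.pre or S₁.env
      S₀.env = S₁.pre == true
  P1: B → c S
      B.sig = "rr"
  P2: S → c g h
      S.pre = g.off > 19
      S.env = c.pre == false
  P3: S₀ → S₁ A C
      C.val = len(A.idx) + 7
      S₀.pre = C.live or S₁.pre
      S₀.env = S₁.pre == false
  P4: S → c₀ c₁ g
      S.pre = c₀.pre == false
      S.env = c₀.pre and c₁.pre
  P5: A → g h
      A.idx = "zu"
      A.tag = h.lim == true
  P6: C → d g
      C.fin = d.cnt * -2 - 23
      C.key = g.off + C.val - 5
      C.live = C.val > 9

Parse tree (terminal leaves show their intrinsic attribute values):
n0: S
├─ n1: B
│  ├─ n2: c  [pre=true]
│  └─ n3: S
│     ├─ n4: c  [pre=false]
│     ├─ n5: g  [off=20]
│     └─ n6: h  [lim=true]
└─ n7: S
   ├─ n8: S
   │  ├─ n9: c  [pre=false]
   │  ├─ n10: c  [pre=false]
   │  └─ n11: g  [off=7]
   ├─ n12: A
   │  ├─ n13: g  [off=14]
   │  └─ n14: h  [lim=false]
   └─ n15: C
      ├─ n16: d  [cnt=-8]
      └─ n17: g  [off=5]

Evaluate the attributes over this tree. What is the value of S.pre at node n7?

1. n1.val = true  [true]
2. n2.pre = true  [terminal]
3. n4.pre = false  [terminal]
4. n5.off = 20  [terminal]
5. n6.lim = true  [terminal]
6. n3.pre = true  [g.off > 19]
7. n3.env = true  [c.pre == false]
8. n1.sig = "rr"  ["rr"]
9. n9.pre = false  [terminal]
10. n10.pre = false  [terminal]
11. n11.off = 7  [terminal]
12. n8.pre = true  [c₀.pre == false]
13. n8.env = false  [c₀.pre and c₁.pre]
14. n13.off = 14  [terminal]
15. n14.lim = false  [terminal]
16. n12.idx = "zu"  ["zu"]
17. n12.tag = false  [h.lim == true]
18. n15.val = 9  [len(A.idx) + 7]
19. n16.cnt = -8  [terminal]
20. n17.off = 5  [terminal]
21. n15.fin = -7  [d.cnt * -2 - 23]
22. n15.key = 9  [g.off + C.val - 5]
23. n15.live = false  [C.val > 9]
24. n7.pre = true  [C.live or S₁.pre]
25. n7.env = false  [S₁.pre == false]
26. n0.pre = true  [S₁.pre or S₁.env]
27. n0.env = true  [S₁.pre == true]

true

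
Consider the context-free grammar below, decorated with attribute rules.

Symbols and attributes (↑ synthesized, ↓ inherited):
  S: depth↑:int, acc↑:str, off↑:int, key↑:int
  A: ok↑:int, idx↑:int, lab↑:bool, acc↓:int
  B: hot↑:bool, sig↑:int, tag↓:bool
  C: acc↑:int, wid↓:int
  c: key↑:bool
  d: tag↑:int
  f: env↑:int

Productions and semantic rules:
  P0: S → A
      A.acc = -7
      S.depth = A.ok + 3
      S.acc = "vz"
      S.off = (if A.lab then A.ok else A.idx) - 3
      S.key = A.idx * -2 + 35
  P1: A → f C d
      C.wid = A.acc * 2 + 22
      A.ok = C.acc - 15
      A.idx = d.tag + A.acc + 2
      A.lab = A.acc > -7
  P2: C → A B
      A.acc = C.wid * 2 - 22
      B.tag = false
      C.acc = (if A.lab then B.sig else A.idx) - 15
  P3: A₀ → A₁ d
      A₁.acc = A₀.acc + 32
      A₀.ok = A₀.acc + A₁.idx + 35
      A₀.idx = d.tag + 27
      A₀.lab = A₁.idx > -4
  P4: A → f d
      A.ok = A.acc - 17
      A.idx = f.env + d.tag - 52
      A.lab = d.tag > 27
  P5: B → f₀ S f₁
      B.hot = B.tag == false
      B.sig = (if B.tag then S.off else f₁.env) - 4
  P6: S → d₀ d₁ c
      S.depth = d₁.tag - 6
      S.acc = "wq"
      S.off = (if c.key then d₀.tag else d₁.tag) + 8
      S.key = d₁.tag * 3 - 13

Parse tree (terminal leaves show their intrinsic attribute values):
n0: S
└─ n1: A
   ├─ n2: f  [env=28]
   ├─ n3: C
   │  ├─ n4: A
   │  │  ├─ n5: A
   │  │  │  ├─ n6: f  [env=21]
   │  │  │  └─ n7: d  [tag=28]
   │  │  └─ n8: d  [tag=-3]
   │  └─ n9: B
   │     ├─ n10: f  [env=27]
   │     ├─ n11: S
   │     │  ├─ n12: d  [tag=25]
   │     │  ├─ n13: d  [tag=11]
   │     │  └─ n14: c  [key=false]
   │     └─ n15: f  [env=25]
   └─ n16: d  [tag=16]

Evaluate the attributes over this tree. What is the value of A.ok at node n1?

-9

1. n1.acc = -7  [-7]
2. n2.env = 28  [terminal]
3. n3.wid = 8  [A.acc * 2 + 22]
4. n4.acc = -6  [C.wid * 2 - 22]
5. n5.acc = 26  [A₀.acc + 32]
6. n6.env = 21  [terminal]
7. n7.tag = 28  [terminal]
8. n5.ok = 9  [A.acc - 17]
9. n5.idx = -3  [f.env + d.tag - 52]
10. n5.lab = true  [d.tag > 27]
11. n8.tag = -3  [terminal]
12. n4.ok = 26  [A₀.acc + A₁.idx + 35]
13. n4.idx = 24  [d.tag + 27]
14. n4.lab = true  [A₁.idx > -4]
15. n9.tag = false  [false]
16. n10.env = 27  [terminal]
17. n12.tag = 25  [terminal]
18. n13.tag = 11  [terminal]
19. n14.key = false  [terminal]
20. n11.depth = 5  [d₁.tag - 6]
21. n11.acc = "wq"  ["wq"]
22. n11.off = 19  [(if c.key then d₀.tag else d₁.tag) + 8]
23. n11.key = 20  [d₁.tag * 3 - 13]
24. n15.env = 25  [terminal]
25. n9.hot = true  [B.tag == false]
26. n9.sig = 21  [(if B.tag then S.off else f₁.env) - 4]
27. n3.acc = 6  [(if A.lab then B.sig else A.idx) - 15]
28. n16.tag = 16  [terminal]
29. n1.ok = -9  [C.acc - 15]
30. n1.idx = 11  [d.tag + A.acc + 2]
31. n1.lab = false  [A.acc > -7]
32. n0.depth = -6  [A.ok + 3]
33. n0.acc = "vz"  ["vz"]
34. n0.off = 8  [(if A.lab then A.ok else A.idx) - 3]
35. n0.key = 13  [A.idx * -2 + 35]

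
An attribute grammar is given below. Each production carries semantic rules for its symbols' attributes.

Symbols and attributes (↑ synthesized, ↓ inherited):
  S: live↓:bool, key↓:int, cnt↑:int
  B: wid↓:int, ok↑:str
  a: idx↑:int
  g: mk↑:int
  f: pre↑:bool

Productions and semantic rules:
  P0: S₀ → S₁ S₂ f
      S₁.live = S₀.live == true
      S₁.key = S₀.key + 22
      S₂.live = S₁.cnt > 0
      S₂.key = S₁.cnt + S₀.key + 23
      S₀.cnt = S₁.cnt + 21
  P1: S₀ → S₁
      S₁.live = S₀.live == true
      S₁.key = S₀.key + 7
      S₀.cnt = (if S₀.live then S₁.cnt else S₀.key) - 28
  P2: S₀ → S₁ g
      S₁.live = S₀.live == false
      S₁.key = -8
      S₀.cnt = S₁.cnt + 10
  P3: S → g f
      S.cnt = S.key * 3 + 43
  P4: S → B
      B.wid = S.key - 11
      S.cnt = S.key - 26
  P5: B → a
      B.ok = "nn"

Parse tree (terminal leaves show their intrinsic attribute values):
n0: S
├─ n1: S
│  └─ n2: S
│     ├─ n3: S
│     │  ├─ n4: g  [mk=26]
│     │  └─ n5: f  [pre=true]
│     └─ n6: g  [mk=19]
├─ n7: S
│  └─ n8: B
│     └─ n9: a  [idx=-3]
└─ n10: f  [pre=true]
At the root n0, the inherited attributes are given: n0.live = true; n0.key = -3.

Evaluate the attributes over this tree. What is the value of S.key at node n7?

21

1. n0.live = true  [given at root]
2. n0.key = -3  [given at root]
3. n1.live = true  [S₀.live == true]
4. n1.key = 19  [S₀.key + 22]
5. n2.live = true  [S₀.live == true]
6. n2.key = 26  [S₀.key + 7]
7. n3.live = false  [S₀.live == false]
8. n3.key = -8  [-8]
9. n4.mk = 26  [terminal]
10. n5.pre = true  [terminal]
11. n3.cnt = 19  [S.key * 3 + 43]
12. n6.mk = 19  [terminal]
13. n2.cnt = 29  [S₁.cnt + 10]
14. n1.cnt = 1  [(if S₀.live then S₁.cnt else S₀.key) - 28]
15. n7.live = true  [S₁.cnt > 0]
16. n7.key = 21  [S₁.cnt + S₀.key + 23]
17. n8.wid = 10  [S.key - 11]
18. n9.idx = -3  [terminal]
19. n8.ok = "nn"  ["nn"]
20. n7.cnt = -5  [S.key - 26]
21. n10.pre = true  [terminal]
22. n0.cnt = 22  [S₁.cnt + 21]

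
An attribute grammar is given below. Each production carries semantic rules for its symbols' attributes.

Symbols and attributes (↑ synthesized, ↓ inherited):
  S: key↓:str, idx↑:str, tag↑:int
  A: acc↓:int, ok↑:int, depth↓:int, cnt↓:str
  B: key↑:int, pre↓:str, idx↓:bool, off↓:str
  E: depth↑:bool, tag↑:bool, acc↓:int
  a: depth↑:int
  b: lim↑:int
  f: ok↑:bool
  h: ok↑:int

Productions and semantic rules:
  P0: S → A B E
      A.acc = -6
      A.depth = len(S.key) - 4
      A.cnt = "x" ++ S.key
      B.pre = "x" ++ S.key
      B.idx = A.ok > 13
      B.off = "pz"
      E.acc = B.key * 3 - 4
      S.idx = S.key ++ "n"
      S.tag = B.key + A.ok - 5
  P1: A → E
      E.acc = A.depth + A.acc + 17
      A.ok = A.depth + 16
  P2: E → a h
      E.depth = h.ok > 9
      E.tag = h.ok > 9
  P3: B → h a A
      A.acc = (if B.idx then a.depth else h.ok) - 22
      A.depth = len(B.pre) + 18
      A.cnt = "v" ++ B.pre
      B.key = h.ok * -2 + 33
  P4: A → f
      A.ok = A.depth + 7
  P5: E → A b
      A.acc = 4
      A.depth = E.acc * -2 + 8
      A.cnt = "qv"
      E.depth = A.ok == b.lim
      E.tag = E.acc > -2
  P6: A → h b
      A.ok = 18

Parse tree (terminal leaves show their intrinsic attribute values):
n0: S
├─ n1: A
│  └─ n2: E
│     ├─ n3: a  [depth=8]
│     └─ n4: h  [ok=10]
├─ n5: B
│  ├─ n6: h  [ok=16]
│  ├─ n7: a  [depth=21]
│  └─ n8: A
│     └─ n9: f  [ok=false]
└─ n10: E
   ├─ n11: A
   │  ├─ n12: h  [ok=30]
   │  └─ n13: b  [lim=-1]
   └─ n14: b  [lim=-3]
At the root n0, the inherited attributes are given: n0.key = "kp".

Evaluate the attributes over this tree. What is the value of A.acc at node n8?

1. n0.key = "kp"  [given at root]
2. n1.acc = -6  [-6]
3. n1.depth = -2  [len(S.key) - 4]
4. n1.cnt = "xkp"  ["x" ++ S.key]
5. n2.acc = 9  [A.depth + A.acc + 17]
6. n3.depth = 8  [terminal]
7. n4.ok = 10  [terminal]
8. n2.depth = true  [h.ok > 9]
9. n2.tag = true  [h.ok > 9]
10. n1.ok = 14  [A.depth + 16]
11. n5.pre = "xkp"  ["x" ++ S.key]
12. n5.idx = true  [A.ok > 13]
13. n5.off = "pz"  ["pz"]
14. n6.ok = 16  [terminal]
15. n7.depth = 21  [terminal]
16. n8.acc = -1  [(if B.idx then a.depth else h.ok) - 22]
17. n8.depth = 21  [len(B.pre) + 18]
18. n8.cnt = "vxkp"  ["v" ++ B.pre]
19. n9.ok = false  [terminal]
20. n8.ok = 28  [A.depth + 7]
21. n5.key = 1  [h.ok * -2 + 33]
22. n10.acc = -1  [B.key * 3 - 4]
23. n11.acc = 4  [4]
24. n11.depth = 10  [E.acc * -2 + 8]
25. n11.cnt = "qv"  ["qv"]
26. n12.ok = 30  [terminal]
27. n13.lim = -1  [terminal]
28. n11.ok = 18  [18]
29. n14.lim = -3  [terminal]
30. n10.depth = false  [A.ok == b.lim]
31. n10.tag = true  [E.acc > -2]
32. n0.idx = "kpn"  [S.key ++ "n"]
33. n0.tag = 10  [B.key + A.ok - 5]

-1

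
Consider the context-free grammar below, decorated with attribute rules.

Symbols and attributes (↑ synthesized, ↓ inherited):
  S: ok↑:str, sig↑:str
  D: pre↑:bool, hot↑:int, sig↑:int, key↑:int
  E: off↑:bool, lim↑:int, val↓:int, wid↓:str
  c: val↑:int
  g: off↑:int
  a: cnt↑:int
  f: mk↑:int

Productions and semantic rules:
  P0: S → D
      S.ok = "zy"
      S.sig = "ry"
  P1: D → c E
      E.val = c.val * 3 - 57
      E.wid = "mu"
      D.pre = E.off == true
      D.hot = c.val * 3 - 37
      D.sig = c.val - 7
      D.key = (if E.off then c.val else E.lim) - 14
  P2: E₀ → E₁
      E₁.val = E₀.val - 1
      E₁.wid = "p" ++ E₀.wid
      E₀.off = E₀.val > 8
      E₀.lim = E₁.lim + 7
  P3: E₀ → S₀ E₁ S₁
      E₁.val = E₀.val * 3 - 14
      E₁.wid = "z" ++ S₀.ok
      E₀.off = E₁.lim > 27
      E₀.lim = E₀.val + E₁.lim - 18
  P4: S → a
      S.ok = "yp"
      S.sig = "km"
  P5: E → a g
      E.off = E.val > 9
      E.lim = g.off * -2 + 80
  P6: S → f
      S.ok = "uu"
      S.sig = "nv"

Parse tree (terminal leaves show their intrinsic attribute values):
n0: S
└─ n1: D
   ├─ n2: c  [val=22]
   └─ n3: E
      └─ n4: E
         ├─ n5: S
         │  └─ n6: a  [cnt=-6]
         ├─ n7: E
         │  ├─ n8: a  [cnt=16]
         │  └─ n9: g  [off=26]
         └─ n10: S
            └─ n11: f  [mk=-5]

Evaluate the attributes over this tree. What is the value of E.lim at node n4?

1. n2.val = 22  [terminal]
2. n3.val = 9  [c.val * 3 - 57]
3. n3.wid = "mu"  ["mu"]
4. n4.val = 8  [E₀.val - 1]
5. n4.wid = "pmu"  ["p" ++ E₀.wid]
6. n6.cnt = -6  [terminal]
7. n5.ok = "yp"  ["yp"]
8. n5.sig = "km"  ["km"]
9. n7.val = 10  [E₀.val * 3 - 14]
10. n7.wid = "zyp"  ["z" ++ S₀.ok]
11. n8.cnt = 16  [terminal]
12. n9.off = 26  [terminal]
13. n7.off = true  [E.val > 9]
14. n7.lim = 28  [g.off * -2 + 80]
15. n11.mk = -5  [terminal]
16. n10.ok = "uu"  ["uu"]
17. n10.sig = "nv"  ["nv"]
18. n4.off = true  [E₁.lim > 27]
19. n4.lim = 18  [E₀.val + E₁.lim - 18]
20. n3.off = true  [E₀.val > 8]
21. n3.lim = 25  [E₁.lim + 7]
22. n1.pre = true  [E.off == true]
23. n1.hot = 29  [c.val * 3 - 37]
24. n1.sig = 15  [c.val - 7]
25. n1.key = 8  [(if E.off then c.val else E.lim) - 14]
26. n0.ok = "zy"  ["zy"]
27. n0.sig = "ry"  ["ry"]

18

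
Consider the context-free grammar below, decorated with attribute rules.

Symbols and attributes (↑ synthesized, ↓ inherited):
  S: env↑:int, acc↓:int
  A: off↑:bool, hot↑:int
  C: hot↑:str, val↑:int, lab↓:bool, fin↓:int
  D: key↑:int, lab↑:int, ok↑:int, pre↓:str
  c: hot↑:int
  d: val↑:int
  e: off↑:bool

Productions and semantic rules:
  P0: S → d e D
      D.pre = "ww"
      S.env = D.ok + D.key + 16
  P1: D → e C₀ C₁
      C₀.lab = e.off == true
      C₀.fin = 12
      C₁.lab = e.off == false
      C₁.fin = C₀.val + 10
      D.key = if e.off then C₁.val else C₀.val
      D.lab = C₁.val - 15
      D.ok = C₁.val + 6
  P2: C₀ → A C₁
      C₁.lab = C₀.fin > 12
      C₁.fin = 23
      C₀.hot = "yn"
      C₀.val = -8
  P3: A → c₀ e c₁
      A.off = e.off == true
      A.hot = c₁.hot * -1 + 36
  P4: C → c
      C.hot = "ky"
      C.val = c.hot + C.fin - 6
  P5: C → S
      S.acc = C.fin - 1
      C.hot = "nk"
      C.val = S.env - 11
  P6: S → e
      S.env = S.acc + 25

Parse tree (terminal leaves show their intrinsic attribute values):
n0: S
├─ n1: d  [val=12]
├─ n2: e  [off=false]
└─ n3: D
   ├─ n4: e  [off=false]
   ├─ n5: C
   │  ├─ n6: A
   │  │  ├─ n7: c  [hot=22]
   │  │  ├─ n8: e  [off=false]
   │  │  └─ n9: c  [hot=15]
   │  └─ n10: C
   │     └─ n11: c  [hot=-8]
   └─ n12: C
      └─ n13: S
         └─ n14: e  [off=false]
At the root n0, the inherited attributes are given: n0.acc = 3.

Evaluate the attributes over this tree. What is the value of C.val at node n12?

1. n0.acc = 3  [given at root]
2. n1.val = 12  [terminal]
3. n2.off = false  [terminal]
4. n3.pre = "ww"  ["ww"]
5. n4.off = false  [terminal]
6. n5.lab = false  [e.off == true]
7. n5.fin = 12  [12]
8. n7.hot = 22  [terminal]
9. n8.off = false  [terminal]
10. n9.hot = 15  [terminal]
11. n6.off = false  [e.off == true]
12. n6.hot = 21  [c₁.hot * -1 + 36]
13. n10.lab = false  [C₀.fin > 12]
14. n10.fin = 23  [23]
15. n11.hot = -8  [terminal]
16. n10.hot = "ky"  ["ky"]
17. n10.val = 9  [c.hot + C.fin - 6]
18. n5.hot = "yn"  ["yn"]
19. n5.val = -8  [-8]
20. n12.lab = true  [e.off == false]
21. n12.fin = 2  [C₀.val + 10]
22. n13.acc = 1  [C.fin - 1]
23. n14.off = false  [terminal]
24. n13.env = 26  [S.acc + 25]
25. n12.hot = "nk"  ["nk"]
26. n12.val = 15  [S.env - 11]
27. n3.key = -8  [if e.off then C₁.val else C₀.val]
28. n3.lab = 0  [C₁.val - 15]
29. n3.ok = 21  [C₁.val + 6]
30. n0.env = 29  [D.ok + D.key + 16]

15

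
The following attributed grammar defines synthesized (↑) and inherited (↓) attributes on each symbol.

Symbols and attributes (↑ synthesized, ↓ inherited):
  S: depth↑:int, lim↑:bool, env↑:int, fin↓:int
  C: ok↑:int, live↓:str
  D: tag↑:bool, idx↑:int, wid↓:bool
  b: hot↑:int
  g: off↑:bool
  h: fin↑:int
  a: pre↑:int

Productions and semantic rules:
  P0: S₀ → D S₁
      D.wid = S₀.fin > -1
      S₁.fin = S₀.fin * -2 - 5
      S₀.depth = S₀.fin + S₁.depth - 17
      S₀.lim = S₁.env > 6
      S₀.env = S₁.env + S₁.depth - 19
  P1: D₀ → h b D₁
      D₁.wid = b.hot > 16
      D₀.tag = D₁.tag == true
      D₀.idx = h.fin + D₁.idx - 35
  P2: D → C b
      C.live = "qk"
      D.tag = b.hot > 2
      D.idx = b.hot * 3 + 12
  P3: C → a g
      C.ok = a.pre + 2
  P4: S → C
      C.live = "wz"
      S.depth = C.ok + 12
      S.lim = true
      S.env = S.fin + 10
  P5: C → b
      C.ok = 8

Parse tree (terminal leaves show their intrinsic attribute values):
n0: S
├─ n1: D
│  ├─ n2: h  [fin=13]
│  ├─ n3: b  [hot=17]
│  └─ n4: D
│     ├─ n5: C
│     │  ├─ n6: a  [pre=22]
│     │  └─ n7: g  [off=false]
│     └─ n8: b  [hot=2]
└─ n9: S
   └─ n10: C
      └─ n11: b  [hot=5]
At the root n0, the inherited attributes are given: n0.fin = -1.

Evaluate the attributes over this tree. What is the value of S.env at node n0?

1. n0.fin = -1  [given at root]
2. n1.wid = false  [S₀.fin > -1]
3. n2.fin = 13  [terminal]
4. n3.hot = 17  [terminal]
5. n4.wid = true  [b.hot > 16]
6. n5.live = "qk"  ["qk"]
7. n6.pre = 22  [terminal]
8. n7.off = false  [terminal]
9. n5.ok = 24  [a.pre + 2]
10. n8.hot = 2  [terminal]
11. n4.tag = false  [b.hot > 2]
12. n4.idx = 18  [b.hot * 3 + 12]
13. n1.tag = false  [D₁.tag == true]
14. n1.idx = -4  [h.fin + D₁.idx - 35]
15. n9.fin = -3  [S₀.fin * -2 - 5]
16. n10.live = "wz"  ["wz"]
17. n11.hot = 5  [terminal]
18. n10.ok = 8  [8]
19. n9.depth = 20  [C.ok + 12]
20. n9.lim = true  [true]
21. n9.env = 7  [S.fin + 10]
22. n0.depth = 2  [S₀.fin + S₁.depth - 17]
23. n0.lim = true  [S₁.env > 6]
24. n0.env = 8  [S₁.env + S₁.depth - 19]

8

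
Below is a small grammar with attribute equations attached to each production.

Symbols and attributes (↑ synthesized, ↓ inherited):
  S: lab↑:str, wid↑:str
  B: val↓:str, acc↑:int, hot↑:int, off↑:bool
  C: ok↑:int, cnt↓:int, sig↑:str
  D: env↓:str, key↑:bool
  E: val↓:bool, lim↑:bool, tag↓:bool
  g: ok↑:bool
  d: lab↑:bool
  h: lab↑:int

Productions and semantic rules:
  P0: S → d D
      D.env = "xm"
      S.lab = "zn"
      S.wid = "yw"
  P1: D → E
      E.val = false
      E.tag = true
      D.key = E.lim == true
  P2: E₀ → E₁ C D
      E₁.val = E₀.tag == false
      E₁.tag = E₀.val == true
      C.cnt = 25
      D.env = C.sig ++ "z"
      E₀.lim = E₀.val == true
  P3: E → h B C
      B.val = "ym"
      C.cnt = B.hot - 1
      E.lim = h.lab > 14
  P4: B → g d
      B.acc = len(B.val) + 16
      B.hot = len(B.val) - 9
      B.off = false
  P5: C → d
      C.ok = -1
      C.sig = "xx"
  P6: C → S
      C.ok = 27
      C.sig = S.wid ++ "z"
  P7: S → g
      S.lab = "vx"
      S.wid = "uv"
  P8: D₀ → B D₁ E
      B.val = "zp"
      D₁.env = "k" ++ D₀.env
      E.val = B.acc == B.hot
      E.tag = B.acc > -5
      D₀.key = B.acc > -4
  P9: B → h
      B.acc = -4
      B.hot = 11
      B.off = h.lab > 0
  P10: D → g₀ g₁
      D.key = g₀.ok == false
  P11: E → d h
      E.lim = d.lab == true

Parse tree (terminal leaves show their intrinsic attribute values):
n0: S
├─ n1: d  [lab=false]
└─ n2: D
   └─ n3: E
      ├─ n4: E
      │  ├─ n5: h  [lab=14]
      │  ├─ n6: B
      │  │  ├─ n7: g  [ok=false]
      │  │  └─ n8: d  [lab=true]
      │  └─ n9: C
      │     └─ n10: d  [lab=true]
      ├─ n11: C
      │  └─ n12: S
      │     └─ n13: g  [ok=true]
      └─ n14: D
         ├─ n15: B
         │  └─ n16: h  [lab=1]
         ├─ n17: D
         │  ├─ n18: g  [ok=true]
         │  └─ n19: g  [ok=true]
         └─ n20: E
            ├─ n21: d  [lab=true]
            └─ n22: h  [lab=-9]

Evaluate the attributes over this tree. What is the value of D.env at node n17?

1. n1.lab = false  [terminal]
2. n2.env = "xm"  ["xm"]
3. n3.val = false  [false]
4. n3.tag = true  [true]
5. n4.val = false  [E₀.tag == false]
6. n4.tag = false  [E₀.val == true]
7. n5.lab = 14  [terminal]
8. n6.val = "ym"  ["ym"]
9. n7.ok = false  [terminal]
10. n8.lab = true  [terminal]
11. n6.acc = 18  [len(B.val) + 16]
12. n6.hot = -7  [len(B.val) - 9]
13. n6.off = false  [false]
14. n9.cnt = -8  [B.hot - 1]
15. n10.lab = true  [terminal]
16. n9.ok = -1  [-1]
17. n9.sig = "xx"  ["xx"]
18. n4.lim = false  [h.lab > 14]
19. n11.cnt = 25  [25]
20. n13.ok = true  [terminal]
21. n12.lab = "vx"  ["vx"]
22. n12.wid = "uv"  ["uv"]
23. n11.ok = 27  [27]
24. n11.sig = "uvz"  [S.wid ++ "z"]
25. n14.env = "uvzz"  [C.sig ++ "z"]
26. n15.val = "zp"  ["zp"]
27. n16.lab = 1  [terminal]
28. n15.acc = -4  [-4]
29. n15.hot = 11  [11]
30. n15.off = true  [h.lab > 0]
31. n17.env = "kuvzz"  ["k" ++ D₀.env]
32. n18.ok = true  [terminal]
33. n19.ok = true  [terminal]
34. n17.key = false  [g₀.ok == false]
35. n20.val = false  [B.acc == B.hot]
36. n20.tag = true  [B.acc > -5]
37. n21.lab = true  [terminal]
38. n22.lab = -9  [terminal]
39. n20.lim = true  [d.lab == true]
40. n14.key = false  [B.acc > -4]
41. n3.lim = false  [E₀.val == true]
42. n2.key = false  [E.lim == true]
43. n0.lab = "zn"  ["zn"]
44. n0.wid = "yw"  ["yw"]

"kuvzz"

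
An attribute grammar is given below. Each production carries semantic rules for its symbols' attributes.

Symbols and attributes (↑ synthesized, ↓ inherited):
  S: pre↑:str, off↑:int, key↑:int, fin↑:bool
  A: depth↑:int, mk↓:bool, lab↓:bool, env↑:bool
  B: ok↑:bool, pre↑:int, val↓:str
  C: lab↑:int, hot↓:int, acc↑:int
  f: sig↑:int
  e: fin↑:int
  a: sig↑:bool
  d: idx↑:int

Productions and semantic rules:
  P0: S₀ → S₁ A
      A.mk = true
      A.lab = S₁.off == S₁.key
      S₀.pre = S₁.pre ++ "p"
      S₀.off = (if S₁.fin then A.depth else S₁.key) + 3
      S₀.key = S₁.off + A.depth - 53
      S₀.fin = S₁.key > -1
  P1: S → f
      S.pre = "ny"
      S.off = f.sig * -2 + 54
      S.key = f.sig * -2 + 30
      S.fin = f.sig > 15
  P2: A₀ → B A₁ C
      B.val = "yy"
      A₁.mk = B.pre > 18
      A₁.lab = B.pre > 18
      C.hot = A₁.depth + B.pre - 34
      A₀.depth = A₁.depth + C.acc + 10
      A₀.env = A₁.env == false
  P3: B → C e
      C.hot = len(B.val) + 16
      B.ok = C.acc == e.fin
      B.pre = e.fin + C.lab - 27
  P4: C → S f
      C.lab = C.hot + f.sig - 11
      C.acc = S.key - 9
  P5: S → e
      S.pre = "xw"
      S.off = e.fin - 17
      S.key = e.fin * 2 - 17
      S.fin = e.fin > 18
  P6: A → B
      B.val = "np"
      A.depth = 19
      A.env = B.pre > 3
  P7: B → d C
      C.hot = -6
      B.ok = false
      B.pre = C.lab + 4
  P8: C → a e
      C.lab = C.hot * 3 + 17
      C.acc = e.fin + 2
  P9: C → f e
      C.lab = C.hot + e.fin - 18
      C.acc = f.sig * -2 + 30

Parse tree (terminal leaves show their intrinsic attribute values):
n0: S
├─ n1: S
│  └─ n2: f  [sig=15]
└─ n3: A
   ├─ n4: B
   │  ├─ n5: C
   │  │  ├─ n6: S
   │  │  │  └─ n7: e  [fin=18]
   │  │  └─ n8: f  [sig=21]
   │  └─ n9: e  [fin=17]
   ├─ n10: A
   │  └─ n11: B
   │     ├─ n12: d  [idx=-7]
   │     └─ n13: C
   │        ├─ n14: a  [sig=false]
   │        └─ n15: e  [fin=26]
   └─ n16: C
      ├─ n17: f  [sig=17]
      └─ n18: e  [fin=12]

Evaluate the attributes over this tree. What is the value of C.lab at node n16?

-3

1. n2.sig = 15  [terminal]
2. n1.pre = "ny"  ["ny"]
3. n1.off = 24  [f.sig * -2 + 54]
4. n1.key = 0  [f.sig * -2 + 30]
5. n1.fin = false  [f.sig > 15]
6. n3.mk = true  [true]
7. n3.lab = false  [S₁.off == S₁.key]
8. n4.val = "yy"  ["yy"]
9. n5.hot = 18  [len(B.val) + 16]
10. n7.fin = 18  [terminal]
11. n6.pre = "xw"  ["xw"]
12. n6.off = 1  [e.fin - 17]
13. n6.key = 19  [e.fin * 2 - 17]
14. n6.fin = false  [e.fin > 18]
15. n8.sig = 21  [terminal]
16. n5.lab = 28  [C.hot + f.sig - 11]
17. n5.acc = 10  [S.key - 9]
18. n9.fin = 17  [terminal]
19. n4.ok = false  [C.acc == e.fin]
20. n4.pre = 18  [e.fin + C.lab - 27]
21. n10.mk = false  [B.pre > 18]
22. n10.lab = false  [B.pre > 18]
23. n11.val = "np"  ["np"]
24. n12.idx = -7  [terminal]
25. n13.hot = -6  [-6]
26. n14.sig = false  [terminal]
27. n15.fin = 26  [terminal]
28. n13.lab = -1  [C.hot * 3 + 17]
29. n13.acc = 28  [e.fin + 2]
30. n11.ok = false  [false]
31. n11.pre = 3  [C.lab + 4]
32. n10.depth = 19  [19]
33. n10.env = false  [B.pre > 3]
34. n16.hot = 3  [A₁.depth + B.pre - 34]
35. n17.sig = 17  [terminal]
36. n18.fin = 12  [terminal]
37. n16.lab = -3  [C.hot + e.fin - 18]
38. n16.acc = -4  [f.sig * -2 + 30]
39. n3.depth = 25  [A₁.depth + C.acc + 10]
40. n3.env = true  [A₁.env == false]
41. n0.pre = "nyp"  [S₁.pre ++ "p"]
42. n0.off = 3  [(if S₁.fin then A.depth else S₁.key) + 3]
43. n0.key = -4  [S₁.off + A.depth - 53]
44. n0.fin = true  [S₁.key > -1]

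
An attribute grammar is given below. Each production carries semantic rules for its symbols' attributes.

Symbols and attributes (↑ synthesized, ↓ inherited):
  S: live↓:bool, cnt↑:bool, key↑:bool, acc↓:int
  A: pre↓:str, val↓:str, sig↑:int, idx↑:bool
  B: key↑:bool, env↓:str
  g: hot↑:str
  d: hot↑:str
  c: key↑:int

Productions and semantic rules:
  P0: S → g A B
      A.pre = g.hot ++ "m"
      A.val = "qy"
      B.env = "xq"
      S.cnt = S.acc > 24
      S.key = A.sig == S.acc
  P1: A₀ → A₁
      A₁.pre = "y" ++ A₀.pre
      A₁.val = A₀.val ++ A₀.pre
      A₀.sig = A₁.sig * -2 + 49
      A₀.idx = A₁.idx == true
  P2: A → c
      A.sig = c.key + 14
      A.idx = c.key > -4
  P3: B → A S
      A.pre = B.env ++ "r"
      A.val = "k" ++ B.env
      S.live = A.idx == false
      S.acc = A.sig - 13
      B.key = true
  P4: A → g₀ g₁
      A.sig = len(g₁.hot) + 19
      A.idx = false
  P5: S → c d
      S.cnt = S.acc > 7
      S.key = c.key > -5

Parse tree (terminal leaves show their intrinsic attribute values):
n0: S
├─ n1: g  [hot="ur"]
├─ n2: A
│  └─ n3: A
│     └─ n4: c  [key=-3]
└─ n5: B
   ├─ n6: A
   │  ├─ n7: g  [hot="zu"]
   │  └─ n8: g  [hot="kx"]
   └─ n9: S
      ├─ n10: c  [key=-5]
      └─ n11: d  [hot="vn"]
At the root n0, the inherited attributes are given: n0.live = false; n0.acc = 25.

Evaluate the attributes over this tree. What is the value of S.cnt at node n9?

1. n0.live = false  [given at root]
2. n0.acc = 25  [given at root]
3. n1.hot = "ur"  [terminal]
4. n2.pre = "urm"  [g.hot ++ "m"]
5. n2.val = "qy"  ["qy"]
6. n3.pre = "yurm"  ["y" ++ A₀.pre]
7. n3.val = "qyurm"  [A₀.val ++ A₀.pre]
8. n4.key = -3  [terminal]
9. n3.sig = 11  [c.key + 14]
10. n3.idx = true  [c.key > -4]
11. n2.sig = 27  [A₁.sig * -2 + 49]
12. n2.idx = true  [A₁.idx == true]
13. n5.env = "xq"  ["xq"]
14. n6.pre = "xqr"  [B.env ++ "r"]
15. n6.val = "kxq"  ["k" ++ B.env]
16. n7.hot = "zu"  [terminal]
17. n8.hot = "kx"  [terminal]
18. n6.sig = 21  [len(g₁.hot) + 19]
19. n6.idx = false  [false]
20. n9.live = true  [A.idx == false]
21. n9.acc = 8  [A.sig - 13]
22. n10.key = -5  [terminal]
23. n11.hot = "vn"  [terminal]
24. n9.cnt = true  [S.acc > 7]
25. n9.key = false  [c.key > -5]
26. n5.key = true  [true]
27. n0.cnt = true  [S.acc > 24]
28. n0.key = false  [A.sig == S.acc]

true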